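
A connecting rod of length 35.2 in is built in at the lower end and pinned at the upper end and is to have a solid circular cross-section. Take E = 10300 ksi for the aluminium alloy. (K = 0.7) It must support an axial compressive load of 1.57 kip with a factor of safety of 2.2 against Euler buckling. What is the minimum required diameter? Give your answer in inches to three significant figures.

d ≈ 0.805 in

Required P_cr = n·P = 2.2 × 1.57 = 3.454 kip
L_e = K·L = 0.7 × 35.2 = 24.64 in
Required I = P_cr·L_e²/(π²E) = 3.454×10^3 × 24.64² / (π² × 1.03×10^7) = 2.063×10^-2 in⁴
Solid circle: I = πd⁴/64  ⇒  d = (64I/π)^(1/4) = (64×2.063×10^-2/π)^(1/4) = 0.805 in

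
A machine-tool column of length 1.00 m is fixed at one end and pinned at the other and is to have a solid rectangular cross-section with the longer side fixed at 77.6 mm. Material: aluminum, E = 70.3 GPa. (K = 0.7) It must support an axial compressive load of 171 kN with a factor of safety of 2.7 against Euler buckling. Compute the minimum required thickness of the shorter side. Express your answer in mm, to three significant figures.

b ≈ 36.9 mm

Required P_cr = n·P = 2.7 × 171 = 461.7 kN
L_e = K·L = 0.7 × 1.00 = 0.7000 m
Required I = P_cr·L_e²/(π²E) = 4.617×10^5 × 0.7000² / (π² × 7.03×10^10) = 3.261×10^-7 m⁴
I_req = 3.261×10^5 mm⁴
Rectangle, weak axis: I_min = h·b³/12 with h = 77.6 mm fixed  ⇒  b = (12I/h)^(1/3) = 36.9 mm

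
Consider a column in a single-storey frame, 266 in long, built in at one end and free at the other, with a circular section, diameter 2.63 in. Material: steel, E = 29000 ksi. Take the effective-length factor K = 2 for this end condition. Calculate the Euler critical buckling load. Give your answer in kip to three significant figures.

P_cr ≈ 2.38 kip

I = πd⁴/64 = π×2.63⁴/64 = 2.349 in⁴
Effective length L_e = K·L = 2 × 266 = 532.0 in
P_cr = π²EI / L_e² = π² × 29000×10³ × 2.349 / 532.0² = 2.375×10^3 lb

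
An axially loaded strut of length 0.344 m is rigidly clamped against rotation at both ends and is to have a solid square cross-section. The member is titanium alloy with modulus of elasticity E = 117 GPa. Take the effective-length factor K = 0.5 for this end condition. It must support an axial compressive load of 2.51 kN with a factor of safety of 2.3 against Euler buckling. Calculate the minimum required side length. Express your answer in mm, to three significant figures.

a ≈ 6.49 mm

Required P_cr = n·P = 2.3 × 2.51 = 5.773 kN
L_e = K·L = 0.5 × 0.344 = 0.1720 m
Required I = P_cr·L_e²/(π²E) = 5.773×10^3 × 0.1720² / (π² × 1.17×10^11) = 1.479×10^-10 m⁴
I_req = 147.9 mm⁴
Solid square: I = a⁴/12  ⇒  a = (12I)^(1/4) = (12×147.9)^(1/4) = 6.49 mm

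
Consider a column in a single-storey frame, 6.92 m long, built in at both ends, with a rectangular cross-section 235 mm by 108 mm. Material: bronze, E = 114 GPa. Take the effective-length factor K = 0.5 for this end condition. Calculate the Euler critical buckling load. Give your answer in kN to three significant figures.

Buckling occurs about the weak axis: I_min = h·b³/12 with b = 108 mm (the shorter side).
I_min = 235×108³/12 = 2.467×10^7 mm⁴
I = 2.467×10^7 mm⁴ = 2.467×10^-5 m⁴
Effective length L_e = K·L = 0.5 × 6.92 = 3.460 m
P_cr = π²EI / L_e² = π² × 114×10⁹ × 2.467×10^-5 / 3.460² = 2.319×10^6 N

P_cr ≈ 2320 kN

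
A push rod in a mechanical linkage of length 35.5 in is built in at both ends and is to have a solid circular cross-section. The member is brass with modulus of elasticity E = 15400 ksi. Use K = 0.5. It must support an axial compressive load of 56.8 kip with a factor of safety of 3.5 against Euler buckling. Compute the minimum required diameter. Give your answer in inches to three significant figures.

d ≈ 1.70 in

Required P_cr = n·P = 3.5 × 56.8 = 198.8 kip
L_e = K·L = 0.5 × 35.5 = 17.75 in
Required I = P_cr·L_e²/(π²E) = 1.988×10^5 × 17.75² / (π² × 1.54×10^7) = 0.4121 in⁴
Solid circle: I = πd⁴/64  ⇒  d = (64I/π)^(1/4) = (64×0.4121/π)^(1/4) = 1.70 in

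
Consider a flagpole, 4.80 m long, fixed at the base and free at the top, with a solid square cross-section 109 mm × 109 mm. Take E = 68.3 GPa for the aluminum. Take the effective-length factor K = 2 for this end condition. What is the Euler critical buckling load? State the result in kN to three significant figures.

I = a⁴/12 = 109⁴/12 = 1.176×10^7 mm⁴
I = 1.176×10^7 mm⁴ = 1.176×10^-5 m⁴
Effective length L_e = K·L = 2 × 4.80 = 9.600 m
P_cr = π²EI / L_e² = π² × 68.3×10⁹ × 1.176×10^-5 / 9.600² = 8.604×10^4 N

P_cr ≈ 86.0 kN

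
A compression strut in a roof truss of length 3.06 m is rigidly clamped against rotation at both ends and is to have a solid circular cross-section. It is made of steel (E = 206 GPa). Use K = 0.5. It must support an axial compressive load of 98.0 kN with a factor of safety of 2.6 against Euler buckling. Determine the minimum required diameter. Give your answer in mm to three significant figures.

Required P_cr = n·P = 2.6 × 98.0 = 254.8 kN
L_e = K·L = 0.5 × 3.06 = 1.530 m
Required I = P_cr·L_e²/(π²E) = 2.548×10^5 × 1.530² / (π² × 2.06×10^11) = 2.934×10^-7 m⁴
I_req = 2.934×10^5 mm⁴
Solid circle: I = πd⁴/64  ⇒  d = (64I/π)^(1/4) = (64×2.934×10^5/π)^(1/4) = 49.4 mm

d ≈ 49.4 mm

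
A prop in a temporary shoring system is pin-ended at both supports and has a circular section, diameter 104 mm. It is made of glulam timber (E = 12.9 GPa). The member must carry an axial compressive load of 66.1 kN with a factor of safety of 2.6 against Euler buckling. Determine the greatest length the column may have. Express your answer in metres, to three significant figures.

L_max ≈ 2.06 m

I = πd⁴/64 = π×104⁴/64 = 5.743×10^6 mm⁴
I = 5.743×10^-6 m⁴
Required critical load P_cr = n·P = 2.6 × 66.1 = 171.9 kN = 1.719×10^5 N
From P_cr = π²EI/(K·L)²:  L = (1/K)·√(π²EI/P_cr) = (1/1)·√(π²×1.29×10^10×5.743×10^-6/1.719×10^5)
L = 2.06 m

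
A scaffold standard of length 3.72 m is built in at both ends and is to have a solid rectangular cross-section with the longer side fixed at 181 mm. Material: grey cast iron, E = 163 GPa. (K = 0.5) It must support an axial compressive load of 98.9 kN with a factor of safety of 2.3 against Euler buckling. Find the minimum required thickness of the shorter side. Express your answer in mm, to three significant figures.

Required P_cr = n·P = 2.3 × 98.9 = 227.5 kN
L_e = K·L = 0.5 × 3.72 = 1.860 m
Required I = P_cr·L_e²/(π²E) = 2.275×10^5 × 1.860² / (π² × 1.63×10^11) = 4.892×10^-7 m⁴
I_req = 4.892×10^5 mm⁴
Rectangle, weak axis: I_min = h·b³/12 with h = 181 mm fixed  ⇒  b = (12I/h)^(1/3) = 31.9 mm

b ≈ 31.9 mm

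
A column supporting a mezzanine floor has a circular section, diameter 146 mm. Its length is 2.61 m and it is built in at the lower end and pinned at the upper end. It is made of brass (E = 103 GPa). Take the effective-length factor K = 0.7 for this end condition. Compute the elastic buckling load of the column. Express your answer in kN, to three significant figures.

I = πd⁴/64 = π×146⁴/64 = 2.230×10^7 mm⁴
I = 2.230×10^7 mm⁴ = 2.230×10^-5 m⁴
Effective length L_e = K·L = 0.7 × 2.61 = 1.827 m
P_cr = π²EI / L_e² = π² × 103×10⁹ × 2.230×10^-5 / 1.827² = 6.793×10^6 N

P_cr ≈ 6790 kN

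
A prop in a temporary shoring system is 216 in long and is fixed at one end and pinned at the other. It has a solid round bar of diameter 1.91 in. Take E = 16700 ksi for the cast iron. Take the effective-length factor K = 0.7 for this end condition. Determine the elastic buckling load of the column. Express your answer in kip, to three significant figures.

P_cr ≈ 4.71 kip

I = πd⁴/64 = π×1.91⁴/64 = 0.6533 in⁴
Effective length L_e = K·L = 0.7 × 216 = 151.2 in
P_cr = π²EI / L_e² = π² × 16700×10³ × 0.6533 / 151.2² = 4.710×10^3 lb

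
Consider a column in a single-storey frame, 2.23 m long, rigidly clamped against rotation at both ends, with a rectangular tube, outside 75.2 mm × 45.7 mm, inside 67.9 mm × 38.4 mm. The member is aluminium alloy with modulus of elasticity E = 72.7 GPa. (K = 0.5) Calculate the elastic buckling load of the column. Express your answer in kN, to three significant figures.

Weak-axis I_min = (h_o·b_o³ − h_i·b_i³)/12 with b_o = 45.7, b_i = 38.40 mm (shorter outer/inner sides).
I_min = (75.2×45.7³ − 67.90×38.40³)/12 = 2.777×10^5 mm⁴
I = 2.777×10^5 mm⁴ = 2.777×10^-7 m⁴
Effective length L_e = K·L = 0.5 × 2.23 = 1.115 m
P_cr = π²EI / L_e² = π² × 72.7×10⁹ × 2.777×10^-7 / 1.115² = 1.603×10^5 N

P_cr ≈ 160 kN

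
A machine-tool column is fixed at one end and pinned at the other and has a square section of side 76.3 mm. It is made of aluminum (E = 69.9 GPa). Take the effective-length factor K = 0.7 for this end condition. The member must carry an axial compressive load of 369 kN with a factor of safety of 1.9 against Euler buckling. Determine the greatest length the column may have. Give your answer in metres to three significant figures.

I = a⁴/12 = 76.3⁴/12 = 2.824×10^6 mm⁴
I = 2.824×10^-6 m⁴
Required critical load P_cr = n·P = 1.9 × 369 = 701.1 kN = 7.011×10^5 N
From P_cr = π²EI/(K·L)²:  L = (1/K)·√(π²EI/P_cr) = (1/0.7)·√(π²×6.99×10^10×2.824×10^-6/7.011×10^5)
L = 2.38 m

L_max ≈ 2.38 m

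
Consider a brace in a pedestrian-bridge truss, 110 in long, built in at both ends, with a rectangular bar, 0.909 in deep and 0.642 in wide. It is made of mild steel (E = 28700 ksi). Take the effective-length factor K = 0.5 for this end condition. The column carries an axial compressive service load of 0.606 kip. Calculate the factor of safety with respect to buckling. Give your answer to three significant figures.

n ≈ 3.10

Buckling occurs about the weak axis: I_min = h·b³/12 with b = 0.642 in (the shorter side).
I_min = 0.909×0.642³/12 = 2.004×10^-2 in⁴
Effective length L_e = K·L = 0.5 × 110 = 55.00 in
P_cr = π²EI / L_e² = π² × 28700×10³ × 2.004×10^-2 / 55.00² = 1.877×10^3 lb
Factor of safety n = P_cr / P = 1.8769 / 0.606 = 3.10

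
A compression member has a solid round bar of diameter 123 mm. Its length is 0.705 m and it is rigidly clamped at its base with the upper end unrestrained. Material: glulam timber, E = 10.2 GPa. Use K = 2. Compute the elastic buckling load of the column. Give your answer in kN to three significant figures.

P_cr ≈ 569 kN

I = πd⁴/64 = π×123⁴/64 = 1.124×10^7 mm⁴
I = 1.124×10^7 mm⁴ = 1.124×10^-5 m⁴
Effective length L_e = K·L = 2 × 0.705 = 1.410 m
P_cr = π²EI / L_e² = π² × 10.2×10⁹ × 1.124×10^-5 / 1.410² = 5.689×10^5 N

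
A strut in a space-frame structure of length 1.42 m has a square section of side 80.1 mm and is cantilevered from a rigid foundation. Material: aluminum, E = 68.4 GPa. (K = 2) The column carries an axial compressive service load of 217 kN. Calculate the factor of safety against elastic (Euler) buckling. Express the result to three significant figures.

n ≈ 1.32

I = a⁴/12 = 80.1⁴/12 = 3.430×10^6 mm⁴
I = 3.430×10^6 mm⁴ = 3.430×10^-6 m⁴
Effective length L_e = K·L = 2 × 1.42 = 2.840 m
P_cr = π²EI / L_e² = π² × 68.4×10⁹ × 3.430×10^-6 / 2.840² = 2.871×10^5 N
Factor of safety n = P_cr / P = 287.12 / 217 = 1.32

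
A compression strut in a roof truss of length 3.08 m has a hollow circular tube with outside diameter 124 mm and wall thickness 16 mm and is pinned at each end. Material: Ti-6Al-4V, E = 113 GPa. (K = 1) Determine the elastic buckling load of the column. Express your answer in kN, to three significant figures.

Inner diameter d_i = 124 − 2×16 = 92.00 mm
I = π(d_o⁴ − d_i⁴)/64 = π(124⁴ − 92.00⁴)/64 = 8.089×10^6 mm⁴
I = 8.089×10^6 mm⁴ = 8.089×10^-6 m⁴
Effective length L_e = K·L = 1 × 3.08 = 3.080 m
P_cr = π²EI / L_e² = π² × 113×10⁹ × 8.089×10^-6 / 3.080² = 9.509×10^5 N

P_cr ≈ 951 kN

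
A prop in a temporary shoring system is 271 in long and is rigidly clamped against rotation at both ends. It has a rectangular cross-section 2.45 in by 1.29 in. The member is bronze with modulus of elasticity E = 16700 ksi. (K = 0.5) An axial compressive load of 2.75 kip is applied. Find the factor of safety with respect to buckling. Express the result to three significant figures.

n ≈ 1.43

Buckling occurs about the weak axis: I_min = h·b³/12 with b = 1.29 in (the shorter side).
I_min = 2.45×1.29³/12 = 0.4383 in⁴
Effective length L_e = K·L = 0.5 × 271 = 135.5 in
P_cr = π²EI / L_e² = π² × 16700×10³ × 0.4383 / 135.5² = 3.935×10^3 lb
Factor of safety n = P_cr / P = 3.9345 / 2.75 = 1.43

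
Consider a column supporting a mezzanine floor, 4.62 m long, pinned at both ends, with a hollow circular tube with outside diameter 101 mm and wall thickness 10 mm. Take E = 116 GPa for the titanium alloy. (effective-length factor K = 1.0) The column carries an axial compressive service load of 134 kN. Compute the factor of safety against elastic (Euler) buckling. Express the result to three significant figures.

Inner diameter d_i = 101 − 2×10 = 81.00 mm
I = π(d_o⁴ − d_i⁴)/64 = π(101⁴ − 81.00⁴)/64 = 2.995×10^6 mm⁴
I = 2.995×10^6 mm⁴ = 2.995×10^-6 m⁴
Effective length L_e = K·L = 1 × 4.62 = 4.620 m
P_cr = π²EI / L_e² = π² × 116×10⁹ × 2.995×10^-6 / 4.620² = 1.606×10^5 N
Factor of safety n = P_cr / P = 160.65 / 134 = 1.20

n ≈ 1.20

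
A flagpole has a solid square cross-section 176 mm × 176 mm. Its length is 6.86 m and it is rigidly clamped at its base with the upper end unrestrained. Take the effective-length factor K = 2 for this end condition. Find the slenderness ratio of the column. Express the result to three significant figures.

λ ≈ 270

For a square r = a/√12 = 176/√12 = 50.81 mm
L_e = K·L = 2 × 6.86 m = 13.72 m = 13720 mm
λ = L_e / r_min = 13720 / 50.81 = 270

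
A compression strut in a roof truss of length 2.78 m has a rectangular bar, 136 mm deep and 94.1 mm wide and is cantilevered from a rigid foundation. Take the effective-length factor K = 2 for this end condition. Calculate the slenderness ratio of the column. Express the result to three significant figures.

Buckling occurs about the weak axis: I_min = h·b³/12 with b = 94.1 mm (the shorter side).
I_min = 136×94.1³/12 = 9.443×10^6 mm⁴
A = 1.280×10^4 mm²;  r_min = √(I/A) = √(9.443×10^6/1.280×10^4) = 27.16 mm
L_e = K·L = 2 × 2.78 m = 5.560 m = 5560.0 mm
λ = L_e / r_min = 5560.0 / 27.16 = 205

λ ≈ 205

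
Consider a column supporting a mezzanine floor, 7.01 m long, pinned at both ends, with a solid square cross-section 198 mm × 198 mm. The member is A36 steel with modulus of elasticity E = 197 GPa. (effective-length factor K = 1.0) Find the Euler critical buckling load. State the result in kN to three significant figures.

P_cr ≈ 5070 kN

I = a⁴/12 = 198⁴/12 = 1.281×10^8 mm⁴
I = 1.281×10^8 mm⁴ = 1.281×10^-4 m⁴
Effective length L_e = K·L = 1 × 7.01 = 7.010 m
P_cr = π²EI / L_e² = π² × 197×10⁹ × 1.281×10^-4 / 7.010² = 5.068×10^6 N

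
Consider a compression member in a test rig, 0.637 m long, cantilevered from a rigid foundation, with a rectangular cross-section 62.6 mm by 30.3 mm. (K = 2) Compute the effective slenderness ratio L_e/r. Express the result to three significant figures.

For a rectangle r_min = b/√12 = 30.3/√12 = 8.747 mm
L_e = K·L = 2 × 0.637 m = 1.274 m = 1274.0 mm
λ = L_e / r_min = 1274.0 / 8.747 = 146

λ ≈ 146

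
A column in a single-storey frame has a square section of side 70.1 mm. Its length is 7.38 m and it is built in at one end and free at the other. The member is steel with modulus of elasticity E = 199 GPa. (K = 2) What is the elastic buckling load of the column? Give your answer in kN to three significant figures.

P_cr ≈ 18.1 kN

I = a⁴/12 = 70.1⁴/12 = 2.012×10^6 mm⁴
I = 2.012×10^6 mm⁴ = 2.012×10^-6 m⁴
Effective length L_e = K·L = 2 × 7.38 = 14.76 m
P_cr = π²EI / L_e² = π² × 199×10⁹ × 2.012×10^-6 / 14.76² = 1.814×10^4 N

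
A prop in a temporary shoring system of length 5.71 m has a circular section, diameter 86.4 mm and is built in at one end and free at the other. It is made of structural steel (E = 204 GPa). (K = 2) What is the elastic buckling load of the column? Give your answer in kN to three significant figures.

I = πd⁴/64 = π×86.4⁴/64 = 2.735×10^6 mm⁴
I = 2.735×10^6 mm⁴ = 2.735×10^-6 m⁴
Effective length L_e = K·L = 2 × 5.71 = 11.42 m
P_cr = π²EI / L_e² = π² × 204×10⁹ × 2.735×10^-6 / 11.42² = 4.223×10^4 N

P_cr ≈ 42.2 kN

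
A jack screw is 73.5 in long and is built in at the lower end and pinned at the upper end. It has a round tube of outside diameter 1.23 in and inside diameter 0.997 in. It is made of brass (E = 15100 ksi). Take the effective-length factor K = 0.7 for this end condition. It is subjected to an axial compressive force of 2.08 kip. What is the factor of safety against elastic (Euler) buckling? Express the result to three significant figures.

d_o = 1.23 in, d_i = 0.997 in
I = π(d_o⁴ − d_i⁴)/64 = π(1.23⁴ − 0.9970⁴)/64 = 6.385×10^-2 in⁴
Effective length L_e = K·L = 0.7 × 73.5 = 51.45 in
P_cr = π²EI / L_e² = π² × 15100×10³ × 6.385×10^-2 / 51.45² = 3.595×10^3 lb
Factor of safety n = P_cr / P = 3.5949 / 2.08 = 1.73

n ≈ 1.73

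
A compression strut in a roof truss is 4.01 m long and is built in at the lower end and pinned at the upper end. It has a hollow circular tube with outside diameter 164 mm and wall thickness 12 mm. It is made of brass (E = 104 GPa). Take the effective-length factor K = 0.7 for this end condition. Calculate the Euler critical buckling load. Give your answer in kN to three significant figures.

Inner diameter d_i = 164 − 2×12 = 140.0 mm
I = π(d_o⁴ − d_i⁴)/64 = π(164⁴ − 140.0⁴)/64 = 1.665×10^7 mm⁴
I = 1.665×10^7 mm⁴ = 1.665×10^-5 m⁴
Effective length L_e = K·L = 0.7 × 4.01 = 2.807 m
P_cr = π²EI / L_e² = π² × 104×10⁹ × 1.665×10^-5 / 2.807² = 2.169×10^6 N

P_cr ≈ 2170 kN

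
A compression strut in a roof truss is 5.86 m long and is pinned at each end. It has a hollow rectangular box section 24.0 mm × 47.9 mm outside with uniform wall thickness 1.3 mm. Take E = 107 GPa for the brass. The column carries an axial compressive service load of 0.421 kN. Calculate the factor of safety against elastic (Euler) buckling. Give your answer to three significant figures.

Inner dimensions: h_i = 47.9 − 2×1.3 = 45.30 mm, b_i = 24.0 − 2×1.3 = 21.40 mm
Weak-axis I_min = (h_o·b_o³ − h_i·b_i³)/12 with b_o = 24.0, b_i = 21.40 mm (shorter outer/inner sides).
I_min = (47.9×24.0³ − 45.30×21.40³)/12 = 1.818×10^4 mm⁴
I = 1.818×10^4 mm⁴ = 1.818×10^-8 m⁴
Effective length L_e = K·L = 1 × 5.86 = 5.860 m
P_cr = π²EI / L_e² = π² × 107×10⁹ × 1.818×10^-8 / 5.860² = 559.2 N
Factor of safety n = P_cr / P = 0.55923 / 0.421 = 1.33

n ≈ 1.33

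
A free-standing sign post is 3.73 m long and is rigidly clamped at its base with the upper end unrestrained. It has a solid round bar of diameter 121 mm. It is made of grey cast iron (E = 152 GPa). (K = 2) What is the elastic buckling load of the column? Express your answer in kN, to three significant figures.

I = πd⁴/64 = π×121⁴/64 = 1.052×10^7 mm⁴
I = 1.052×10^7 mm⁴ = 1.052×10^-5 m⁴
Effective length L_e = K·L = 2 × 3.73 = 7.460 m
P_cr = π²EI / L_e² = π² × 152×10⁹ × 1.052×10^-5 / 7.460² = 2.836×10^5 N

P_cr ≈ 284 kN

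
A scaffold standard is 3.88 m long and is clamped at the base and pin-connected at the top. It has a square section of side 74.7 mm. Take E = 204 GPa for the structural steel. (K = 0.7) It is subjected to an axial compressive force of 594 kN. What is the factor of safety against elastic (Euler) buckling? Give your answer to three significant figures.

n ≈ 1.19

I = a⁴/12 = 74.7⁴/12 = 2.595×10^6 mm⁴
I = 2.595×10^6 mm⁴ = 2.595×10^-6 m⁴
Effective length L_e = K·L = 0.7 × 3.88 = 2.716 m
P_cr = π²EI / L_e² = π² × 204×10⁹ × 2.595×10^-6 / 2.716² = 7.082×10^5 N
Factor of safety n = P_cr / P = 708.23 / 594 = 1.19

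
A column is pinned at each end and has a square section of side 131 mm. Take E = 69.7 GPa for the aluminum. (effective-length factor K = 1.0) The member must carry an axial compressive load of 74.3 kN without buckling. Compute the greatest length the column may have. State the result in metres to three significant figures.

I = a⁴/12 = 131⁴/12 = 2.454×10^7 mm⁴
I = 2.454×10^-5 m⁴
At the buckling limit P_cr = P = 7.430×10^4 N
From P_cr = π²EI/(K·L)²:  L = (1/K)·√(π²EI/P_cr) = (1/1)·√(π²×6.97×10^10×2.454×10^-5/7.430×10^4)
L = 15.1 m

L_max ≈ 15.1 m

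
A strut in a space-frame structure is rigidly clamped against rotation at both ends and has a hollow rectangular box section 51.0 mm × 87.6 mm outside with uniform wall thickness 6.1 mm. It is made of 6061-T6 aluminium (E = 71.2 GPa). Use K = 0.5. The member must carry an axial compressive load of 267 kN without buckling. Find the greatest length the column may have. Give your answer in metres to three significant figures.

Inner dimensions: h_i = 87.6 − 2×6.1 = 75.40 mm, b_i = 51.0 − 2×6.1 = 38.80 mm
Weak-axis I_min = (h_o·b_o³ − h_i·b_i³)/12 with b_o = 51.0, b_i = 38.80 mm (shorter outer/inner sides).
I_min = (87.6×51.0³ − 75.40×38.80³)/12 = 6.013×10^5 mm⁴
I = 6.013×10^-7 m⁴
At the buckling limit P_cr = P = 2.670×10^5 N
From P_cr = π²EI/(K·L)²:  L = (1/K)·√(π²EI/P_cr) = (1/0.5)·√(π²×7.12×10^10×6.013×10^-7/2.670×10^5)
L = 2.52 m

L_max ≈ 2.52 m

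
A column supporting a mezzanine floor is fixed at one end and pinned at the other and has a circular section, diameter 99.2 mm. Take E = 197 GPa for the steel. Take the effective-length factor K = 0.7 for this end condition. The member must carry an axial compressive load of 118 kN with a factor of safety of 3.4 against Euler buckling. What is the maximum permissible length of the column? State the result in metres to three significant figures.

I = πd⁴/64 = π×99.2⁴/64 = 4.754×10^6 mm⁴
I = 4.754×10^-6 m⁴
Required critical load P_cr = n·P = 3.4 × 118 = 401.2 kN = 4.012×10^5 N
From P_cr = π²EI/(K·L)²:  L = (1/K)·√(π²EI/P_cr) = (1/0.7)·√(π²×1.97×10^11×4.754×10^-6/4.012×10^5)
L = 6.86 m

L_max ≈ 6.86 m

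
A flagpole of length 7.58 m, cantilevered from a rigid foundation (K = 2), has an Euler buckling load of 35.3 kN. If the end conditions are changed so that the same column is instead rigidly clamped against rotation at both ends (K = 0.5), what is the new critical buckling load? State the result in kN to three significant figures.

P_cr ∝ 1/K², so P_cr,new = P_cr,old × (K_old/K_new)² = 35.3 × (2/0.5)²
= 35.3 × 16.00 = 565 kN

P_cr ≈ 565 kN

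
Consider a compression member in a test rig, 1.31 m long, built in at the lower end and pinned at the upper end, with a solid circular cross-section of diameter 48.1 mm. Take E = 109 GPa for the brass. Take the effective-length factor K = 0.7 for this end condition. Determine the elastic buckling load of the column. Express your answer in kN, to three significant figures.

I = πd⁴/64 = π×48.1⁴/64 = 2.628×10^5 mm⁴
I = 2.628×10^5 mm⁴ = 2.628×10^-7 m⁴
Effective length L_e = K·L = 0.7 × 1.31 = 0.9170 m
P_cr = π²EI / L_e² = π² × 109×10⁹ × 2.628×10^-7 / 0.9170² = 3.362×10^5 N

P_cr ≈ 336 kN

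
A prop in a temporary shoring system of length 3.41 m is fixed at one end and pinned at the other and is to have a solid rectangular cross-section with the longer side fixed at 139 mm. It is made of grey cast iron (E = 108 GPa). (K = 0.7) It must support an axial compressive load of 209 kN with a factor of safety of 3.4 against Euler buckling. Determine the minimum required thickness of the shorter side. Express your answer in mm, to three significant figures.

Required P_cr = n·P = 3.4 × 209 = 710.6 kN
L_e = K·L = 0.7 × 3.41 = 2.387 m
Required I = P_cr·L_e²/(π²E) = 7.106×10^5 × 2.387² / (π² × 1.08×10^11) = 3.798×10^-6 m⁴
I_req = 3.798×10^6 mm⁴
Rectangle, weak axis: I_min = h·b³/12 with h = 139 mm fixed  ⇒  b = (12I/h)^(1/3) = 69.0 mm

b ≈ 69.0 mm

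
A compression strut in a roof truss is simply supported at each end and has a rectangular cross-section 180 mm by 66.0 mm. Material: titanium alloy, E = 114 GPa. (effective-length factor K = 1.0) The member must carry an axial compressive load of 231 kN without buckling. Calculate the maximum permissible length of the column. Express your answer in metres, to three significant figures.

Buckling occurs about the weak axis: I_min = h·b³/12 with b = 66.0 mm (the shorter side).
I_min = 180×66.0³/12 = 4.312×10^6 mm⁴
I = 4.312×10^-6 m⁴
At the buckling limit P_cr = P = 2.310×10^5 N
From P_cr = π²EI/(K·L)²:  L = (1/K)·√(π²EI/P_cr) = (1/1)·√(π²×1.14×10^11×4.312×10^-6/2.310×10^5)
L = 4.58 m

L_max ≈ 4.58 m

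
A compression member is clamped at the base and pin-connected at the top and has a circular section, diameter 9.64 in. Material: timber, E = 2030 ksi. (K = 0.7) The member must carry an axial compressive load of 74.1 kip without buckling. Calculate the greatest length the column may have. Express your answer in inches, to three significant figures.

I = πd⁴/64 = π×9.64⁴/64 = 423.9 in⁴
At the buckling limit P_cr = P = 7.410×10^4 lb
From P_cr = π²EI/(K·L)²:  L = (1/K)·√(π²EI/P_cr) = (1/0.7)·√(π²×2.03×10^6×423.9/7.410×10^4)
L = 484 in

L_max ≈ 484 in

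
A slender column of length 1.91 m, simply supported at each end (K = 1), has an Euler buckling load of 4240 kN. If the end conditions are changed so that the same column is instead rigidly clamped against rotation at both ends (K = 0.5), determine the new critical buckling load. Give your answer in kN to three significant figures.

P_cr ≈ 17000 kN

P_cr ∝ 1/K², so P_cr,new = P_cr,old × (K_old/K_new)² = 4240 × (1/0.5)²
= 4240 × 4.000 = 17000 kN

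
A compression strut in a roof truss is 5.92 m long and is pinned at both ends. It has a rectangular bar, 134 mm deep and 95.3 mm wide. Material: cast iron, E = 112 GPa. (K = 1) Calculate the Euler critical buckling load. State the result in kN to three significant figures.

Buckling occurs about the weak axis: I_min = h·b³/12 with b = 95.3 mm (the shorter side).
I_min = 134×95.3³/12 = 9.665×10^6 mm⁴
I = 9.665×10^6 mm⁴ = 9.665×10^-6 m⁴
Effective length L_e = K·L = 1 × 5.92 = 5.920 m
P_cr = π²EI / L_e² = π² × 112×10⁹ × 9.665×10^-6 / 5.920² = 3.048×10^5 N

P_cr ≈ 305 kN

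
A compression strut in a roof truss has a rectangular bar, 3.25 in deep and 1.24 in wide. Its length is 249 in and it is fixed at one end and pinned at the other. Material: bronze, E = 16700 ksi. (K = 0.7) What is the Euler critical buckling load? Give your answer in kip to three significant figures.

P_cr ≈ 2.80 kip

Buckling occurs about the weak axis: I_min = h·b³/12 with b = 1.24 in (the shorter side).
I_min = 3.25×1.24³/12 = 0.5164 in⁴
Effective length L_e = K·L = 0.7 × 249 = 174.3 in
P_cr = π²EI / L_e² = π² × 16700×10³ × 0.5164 / 174.3² = 2.801×10^3 lb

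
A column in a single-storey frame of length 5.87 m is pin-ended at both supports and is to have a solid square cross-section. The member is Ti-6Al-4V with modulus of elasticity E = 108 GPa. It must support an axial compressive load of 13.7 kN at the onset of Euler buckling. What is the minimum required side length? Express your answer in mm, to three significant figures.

a ≈ 48.0 mm

L_e = K·L = 1 × 5.87 = 5.870 m
Required I = P_cr·L_e²/(π²E) = 1.370×10^4 × 5.870² / (π² × 1.08×10^11) = 4.429×10^-7 m⁴
I_req = 4.429×10^5 mm⁴
Solid square: I = a⁴/12  ⇒  a = (12I)^(1/4) = (12×4.429×10^5)^(1/4) = 48.0 mm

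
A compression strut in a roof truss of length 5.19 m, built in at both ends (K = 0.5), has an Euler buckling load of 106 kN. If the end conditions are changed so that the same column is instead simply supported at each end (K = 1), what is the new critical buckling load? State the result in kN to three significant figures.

P_cr ∝ 1/K², so P_cr,new = P_cr,old × (K_old/K_new)² = 106 × (0.5/1)²
= 106 × 0.2500 = 26.5 kN

P_cr ≈ 26.5 kN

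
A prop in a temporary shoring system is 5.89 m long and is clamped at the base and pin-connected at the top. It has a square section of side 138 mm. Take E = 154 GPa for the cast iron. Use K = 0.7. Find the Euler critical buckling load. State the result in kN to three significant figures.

I = a⁴/12 = 138⁴/12 = 3.022×10^7 mm⁴
I = 3.022×10^7 mm⁴ = 3.022×10^-5 m⁴
Effective length L_e = K·L = 0.7 × 5.89 = 4.123 m
P_cr = π²EI / L_e² = π² × 154×10⁹ × 3.022×10^-5 / 4.123² = 2.702×10^6 N

P_cr ≈ 2700 kN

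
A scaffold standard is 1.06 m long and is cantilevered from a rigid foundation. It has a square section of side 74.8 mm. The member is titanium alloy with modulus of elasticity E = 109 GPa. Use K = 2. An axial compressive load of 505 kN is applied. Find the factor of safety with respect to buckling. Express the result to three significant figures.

I = a⁴/12 = 74.8⁴/12 = 2.609×10^6 mm⁴
I = 2.609×10^6 mm⁴ = 2.609×10^-6 m⁴
Effective length L_e = K·L = 2 × 1.06 = 2.120 m
P_cr = π²EI / L_e² = π² × 109×10⁹ × 2.609×10^-6 / 2.120² = 6.244×10^5 N
Factor of safety n = P_cr / P = 624.42 / 505 = 1.24

n ≈ 1.24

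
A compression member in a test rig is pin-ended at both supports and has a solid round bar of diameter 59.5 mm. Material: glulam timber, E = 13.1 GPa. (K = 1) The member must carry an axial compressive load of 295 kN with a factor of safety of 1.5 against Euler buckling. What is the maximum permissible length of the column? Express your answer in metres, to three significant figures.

I = πd⁴/64 = π×59.5⁴/64 = 6.152×10^5 mm⁴
I = 6.152×10^-7 m⁴
Required critical load P_cr = n·P = 1.5 × 295 = 442.5 kN = 4.425×10^5 N
From P_cr = π²EI/(K·L)²:  L = (1/K)·√(π²EI/P_cr) = (1/1)·√(π²×1.31×10^10×6.152×10^-7/4.425×10^5)
L = 0.424 m

L_max ≈ 0.424 m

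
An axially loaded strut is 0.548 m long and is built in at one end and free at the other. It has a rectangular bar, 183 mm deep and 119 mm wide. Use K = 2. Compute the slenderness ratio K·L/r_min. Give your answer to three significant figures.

λ ≈ 31.9

For a rectangle r_min = b/√12 = 119/√12 = 34.35 mm
L_e = K·L = 2 × 0.548 m = 1.096 m = 1096.0 mm
λ = L_e / r_min = 1096.0 / 34.35 = 31.9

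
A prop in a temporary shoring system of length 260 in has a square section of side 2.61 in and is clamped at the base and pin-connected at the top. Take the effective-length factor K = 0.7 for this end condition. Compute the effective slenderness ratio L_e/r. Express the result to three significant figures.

λ ≈ 242

I = a⁴/12 = 2.61⁴/12 = 3.867 in⁴
A = 6.812 in²;  r_min = √(I/A) = √(3.867/6.812) = 0.7534 in
L_e = K·L = 0.7 × 260 = 182.0 in
λ = L_e / r_min = 182.00 / 0.7534 = 242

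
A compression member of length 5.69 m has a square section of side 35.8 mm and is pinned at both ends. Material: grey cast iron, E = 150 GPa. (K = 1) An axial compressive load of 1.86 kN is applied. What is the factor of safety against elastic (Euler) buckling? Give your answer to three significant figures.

n ≈ 3.37

I = a⁴/12 = 35.8⁴/12 = 1.369×10^5 mm⁴
I = 1.369×10^5 mm⁴ = 1.369×10^-7 m⁴
Effective length L_e = K·L = 1 × 5.69 = 5.690 m
P_cr = π²EI / L_e² = π² × 150×10⁹ × 1.369×10^-7 / 5.690² = 6.259×10^3 N
Factor of safety n = P_cr / P = 6.2592 / 1.86 = 3.37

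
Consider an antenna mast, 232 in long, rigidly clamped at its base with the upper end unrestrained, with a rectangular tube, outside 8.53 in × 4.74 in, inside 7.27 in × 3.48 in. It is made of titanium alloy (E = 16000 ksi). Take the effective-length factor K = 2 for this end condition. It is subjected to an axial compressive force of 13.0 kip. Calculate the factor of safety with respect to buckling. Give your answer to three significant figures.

n ≈ 2.83

Weak-axis I_min = (h_o·b_o³ − h_i·b_i³)/12 with b_o = 4.74, b_i = 3.480 in (shorter outer/inner sides).
I_min = (8.53×4.74³ − 7.270×3.480³)/12 = 50.17 in⁴
Effective length L_e = K·L = 2 × 232 = 464.0 in
P_cr = π²EI / L_e² = π² × 16000×10³ × 50.17 / 464.0² = 3.680×10^4 lb
Factor of safety n = P_cr / P = 36.797 / 13.0 = 2.83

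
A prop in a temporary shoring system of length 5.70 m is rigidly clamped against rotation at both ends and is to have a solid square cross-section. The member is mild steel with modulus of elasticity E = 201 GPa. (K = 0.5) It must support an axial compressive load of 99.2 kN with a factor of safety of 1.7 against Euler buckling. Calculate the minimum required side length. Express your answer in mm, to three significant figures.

a ≈ 53.7 mm

Required P_cr = n·P = 1.7 × 99.2 = 168.6 kN
L_e = K·L = 0.5 × 5.70 = 2.850 m
Required I = P_cr·L_e²/(π²E) = 1.686×10^5 × 2.850² / (π² × 2.01×10^11) = 6.905×10^-7 m⁴
I_req = 6.905×10^5 mm⁴
Solid square: I = a⁴/12  ⇒  a = (12I)^(1/4) = (12×6.905×10^5)^(1/4) = 53.7 mm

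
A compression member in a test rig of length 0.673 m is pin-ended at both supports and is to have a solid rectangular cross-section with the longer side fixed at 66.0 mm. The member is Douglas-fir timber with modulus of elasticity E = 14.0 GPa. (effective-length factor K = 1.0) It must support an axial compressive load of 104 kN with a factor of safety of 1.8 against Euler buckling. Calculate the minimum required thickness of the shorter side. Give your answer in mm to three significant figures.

Required P_cr = n·P = 1.8 × 104 = 187.2 kN
L_e = K·L = 1 × 0.673 = 0.6730 m
Required I = P_cr·L_e²/(π²E) = 1.872×10^5 × 0.6730² / (π² × 1.40×10^10) = 6.136×10^-7 m⁴
I_req = 6.136×10^5 mm⁴
Rectangle, weak axis: I_min = h·b³/12 with h = 66.0 mm fixed  ⇒  b = (12I/h)^(1/3) = 48.1 mm

b ≈ 48.1 mm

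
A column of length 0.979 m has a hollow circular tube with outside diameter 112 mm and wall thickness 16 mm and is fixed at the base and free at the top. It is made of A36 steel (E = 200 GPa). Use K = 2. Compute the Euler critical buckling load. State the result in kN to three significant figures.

Inner diameter d_i = 112 − 2×16 = 80.00 mm
I = π(d_o⁴ − d_i⁴)/64 = π(112⁴ − 80.00⁴)/64 = 5.713×10^6 mm⁴
I = 5.713×10^6 mm⁴ = 5.713×10^-6 m⁴
Effective length L_e = K·L = 2 × 0.979 = 1.958 m
P_cr = π²EI / L_e² = π² × 200×10⁹ × 5.713×10^-6 / 1.958² = 2.942×10^6 N

P_cr ≈ 2940 kN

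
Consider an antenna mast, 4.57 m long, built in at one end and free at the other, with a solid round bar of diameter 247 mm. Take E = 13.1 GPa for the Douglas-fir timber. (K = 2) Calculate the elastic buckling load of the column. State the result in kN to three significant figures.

I = πd⁴/64 = π×247⁴/64 = 1.827×10^8 mm⁴
I = 1.827×10^8 mm⁴ = 1.827×10^-4 m⁴
Effective length L_e = K·L = 2 × 4.57 = 9.140 m
P_cr = π²EI / L_e² = π² × 13.1×10⁹ × 1.827×10^-4 / 9.140² = 2.828×10^5 N

P_cr ≈ 283 kN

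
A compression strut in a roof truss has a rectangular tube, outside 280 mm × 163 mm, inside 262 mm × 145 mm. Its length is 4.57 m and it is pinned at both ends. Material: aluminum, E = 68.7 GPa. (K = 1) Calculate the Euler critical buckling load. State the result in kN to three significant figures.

Weak-axis I_min = (h_o·b_o³ − h_i·b_i³)/12 with b_o = 163, b_i = 145.0 mm (shorter outer/inner sides).
I_min = (280×163³ − 262.0×145.0³)/12 = 3.449×10^7 mm⁴
I = 3.449×10^7 mm⁴ = 3.449×10^-5 m⁴
Effective length L_e = K·L = 1 × 4.57 = 4.570 m
P_cr = π²EI / L_e² = π² × 68.7×10⁹ × 3.449×10^-5 / 4.570² = 1.120×10^6 N

P_cr ≈ 1120 kN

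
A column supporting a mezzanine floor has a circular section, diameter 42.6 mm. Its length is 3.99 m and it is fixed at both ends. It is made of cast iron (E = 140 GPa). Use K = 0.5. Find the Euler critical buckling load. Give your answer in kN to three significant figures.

I = πd⁴/64 = π×42.6⁴/64 = 1.617×10^5 mm⁴
I = 1.617×10^5 mm⁴ = 1.617×10^-7 m⁴
Effective length L_e = K·L = 0.5 × 3.99 = 1.995 m
P_cr = π²EI / L_e² = π² × 140×10⁹ × 1.617×10^-7 / 1.995² = 5.612×10^4 N

P_cr ≈ 56.1 kN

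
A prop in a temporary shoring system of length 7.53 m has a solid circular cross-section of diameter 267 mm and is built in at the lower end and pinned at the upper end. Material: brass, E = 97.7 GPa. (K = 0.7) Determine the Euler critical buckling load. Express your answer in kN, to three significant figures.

I = πd⁴/64 = π×267⁴/64 = 2.495×10^8 mm⁴
I = 2.495×10^8 mm⁴ = 2.495×10^-4 m⁴
Effective length L_e = K·L = 0.7 × 7.53 = 5.271 m
P_cr = π²EI / L_e² = π² × 97.7×10⁹ × 2.495×10^-4 / 5.271² = 8.658×10^6 N

P_cr ≈ 8660 kN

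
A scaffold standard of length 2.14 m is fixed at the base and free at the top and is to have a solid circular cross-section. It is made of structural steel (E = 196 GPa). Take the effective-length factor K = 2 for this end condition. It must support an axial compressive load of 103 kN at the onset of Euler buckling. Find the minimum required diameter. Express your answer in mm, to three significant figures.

L_e = K·L = 2 × 2.14 = 4.280 m
Required I = P_cr·L_e²/(π²E) = 1.030×10^5 × 4.280² / (π² × 1.96×10^11) = 9.754×10^-7 m⁴
I_req = 9.754×10^5 mm⁴
Solid circle: I = πd⁴/64  ⇒  d = (64I/π)^(1/4) = (64×9.754×10^5/π)^(1/4) = 66.8 mm

d ≈ 66.8 mm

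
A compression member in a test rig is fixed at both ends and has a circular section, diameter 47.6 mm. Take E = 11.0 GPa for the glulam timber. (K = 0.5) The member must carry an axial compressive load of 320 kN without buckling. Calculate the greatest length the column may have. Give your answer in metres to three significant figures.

I = πd⁴/64 = π×47.6⁴/64 = 2.520×10^5 mm⁴
I = 2.520×10^-7 m⁴
At the buckling limit P_cr = P = 3.200×10^5 N
From P_cr = π²EI/(K·L)²:  L = (1/K)·√(π²EI/P_cr) = (1/0.5)·√(π²×1.10×10^10×2.520×10^-7/3.200×10^5)
L = 0.585 m

L_max ≈ 0.585 m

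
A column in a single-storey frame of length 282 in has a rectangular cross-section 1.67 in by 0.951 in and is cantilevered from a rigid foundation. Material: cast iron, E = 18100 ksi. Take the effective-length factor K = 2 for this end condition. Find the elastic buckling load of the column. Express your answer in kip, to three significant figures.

P_cr ≈ 0.0672 kip

Buckling occurs about the weak axis: I_min = h·b³/12 with b = 0.951 in (the shorter side).
I_min = 1.67×0.951³/12 = 0.1197 in⁴
Effective length L_e = K·L = 2 × 282 = 564.0 in
P_cr = π²EI / L_e² = π² × 18100×10³ × 0.1197 / 564.0² = 67.22 lb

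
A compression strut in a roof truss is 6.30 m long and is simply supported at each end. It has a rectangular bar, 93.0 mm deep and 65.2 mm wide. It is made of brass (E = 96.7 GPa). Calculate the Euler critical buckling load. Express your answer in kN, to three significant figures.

P_cr ≈ 51.7 kN

Buckling occurs about the weak axis: I_min = h·b³/12 with b = 65.2 mm (the shorter side).
I_min = 93.0×65.2³/12 = 2.148×10^6 mm⁴
I = 2.148×10^6 mm⁴ = 2.148×10^-6 m⁴
Effective length L_e = K·L = 1 × 6.30 = 6.300 m
P_cr = π²EI / L_e² = π² × 96.7×10⁹ × 2.148×10^-6 / 6.300² = 5.165×10^4 N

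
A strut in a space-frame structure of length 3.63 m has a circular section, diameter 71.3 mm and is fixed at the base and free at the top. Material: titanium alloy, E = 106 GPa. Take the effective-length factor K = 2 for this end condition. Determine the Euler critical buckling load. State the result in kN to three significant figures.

P_cr ≈ 25.2 kN

I = πd⁴/64 = π×71.3⁴/64 = 1.269×10^6 mm⁴
I = 1.269×10^6 mm⁴ = 1.269×10^-6 m⁴
Effective length L_e = K·L = 2 × 3.63 = 7.260 m
P_cr = π²EI / L_e² = π² × 106×10⁹ × 1.269×10^-6 / 7.260² = 2.518×10^4 N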